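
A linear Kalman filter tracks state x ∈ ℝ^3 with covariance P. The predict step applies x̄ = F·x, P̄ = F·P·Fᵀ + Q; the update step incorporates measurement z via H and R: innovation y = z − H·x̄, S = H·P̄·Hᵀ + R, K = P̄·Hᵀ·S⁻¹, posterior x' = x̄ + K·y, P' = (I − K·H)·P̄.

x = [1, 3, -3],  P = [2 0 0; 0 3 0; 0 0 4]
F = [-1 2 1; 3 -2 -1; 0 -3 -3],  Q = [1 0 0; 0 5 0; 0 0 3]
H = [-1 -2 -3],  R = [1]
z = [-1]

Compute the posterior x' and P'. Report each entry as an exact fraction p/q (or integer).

x' = [1839/862, -73/431, -114/431]
P' = [3153/862 -1087/431 180/431; -1087/431 6151/431 -3714/431; 180/431 -3714/431 2454/431]

x̄ = F·x = [2, 0, 0]
P̄ = F·P·Fᵀ + Q = [19 -22 -30; -22 39 30; -30 30 66]
y = z − H·x̄ = [1]
S = H·P̄·Hᵀ + R = [862]
K = P̄·Hᵀ·S⁻¹ = [115/862; -73/431; -114/431]
x' = x̄ + K·y = [1839/862, -73/431, -114/431]
P' = (I − K·H)·P̄ = [3153/862 -1087/431 180/431; -1087/431 6151/431 -3714/431; 180/431 -3714/431 2454/431]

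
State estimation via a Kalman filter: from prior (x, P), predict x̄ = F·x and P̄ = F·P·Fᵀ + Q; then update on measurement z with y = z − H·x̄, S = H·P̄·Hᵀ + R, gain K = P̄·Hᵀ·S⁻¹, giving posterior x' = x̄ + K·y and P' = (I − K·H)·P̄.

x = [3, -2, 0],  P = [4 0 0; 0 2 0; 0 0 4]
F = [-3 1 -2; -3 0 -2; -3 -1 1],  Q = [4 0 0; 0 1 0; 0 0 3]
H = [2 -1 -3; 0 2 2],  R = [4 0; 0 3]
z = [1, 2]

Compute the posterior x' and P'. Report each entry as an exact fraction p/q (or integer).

x̄ = F·x = [-11, -9, -7]
P̄ = F·P·Fᵀ + Q = [58 52 26; 52 53 28; 26 28 45]
y = z − H·x̄ = [-7, 34]
S = H·P̄·Hᵀ + R = [342 -288; -288 619]
K = P̄·Hᵀ·S⁻¹ = [18131/64377 2740/7153; 8743/42918 2550/7153; -8887/42918 998/7153]
x' = x̄ + K·y = [3376/64377, 72737/42918, -34625/42918]
P' = (I − K·H)·P̄ = [140740/64377 -16331/21459 28661/21459; -16331/21459 28191/14306 -20541/14306; 28661/21459 -20541/14306 23535/14306]

x' = [3376/64377, 72737/42918, -34625/42918]
P' = [140740/64377 -16331/21459 28661/21459; -16331/21459 28191/14306 -20541/14306; 28661/21459 -20541/14306 23535/14306]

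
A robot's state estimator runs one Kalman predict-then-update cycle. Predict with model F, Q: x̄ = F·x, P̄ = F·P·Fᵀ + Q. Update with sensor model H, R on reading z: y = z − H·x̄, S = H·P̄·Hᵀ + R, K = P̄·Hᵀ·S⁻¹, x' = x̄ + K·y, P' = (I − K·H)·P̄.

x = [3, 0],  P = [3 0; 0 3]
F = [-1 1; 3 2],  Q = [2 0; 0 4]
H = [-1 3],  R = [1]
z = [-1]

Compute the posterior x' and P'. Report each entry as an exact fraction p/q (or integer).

x' = [-715/414, -61/69]
P' = [3023/414 167/69; 167/69 21/23]

x̄ = F·x = [-3, 9]
P̄ = F·P·Fᵀ + Q = [8 -3; -3 43]
y = z − H·x̄ = [-31]
S = H·P̄·Hᵀ + R = [414]
K = P̄·Hᵀ·S⁻¹ = [-17/414; 22/69]
x' = x̄ + K·y = [-715/414, -61/69]
P' = (I − K·H)·P̄ = [3023/414 167/69; 167/69 21/23]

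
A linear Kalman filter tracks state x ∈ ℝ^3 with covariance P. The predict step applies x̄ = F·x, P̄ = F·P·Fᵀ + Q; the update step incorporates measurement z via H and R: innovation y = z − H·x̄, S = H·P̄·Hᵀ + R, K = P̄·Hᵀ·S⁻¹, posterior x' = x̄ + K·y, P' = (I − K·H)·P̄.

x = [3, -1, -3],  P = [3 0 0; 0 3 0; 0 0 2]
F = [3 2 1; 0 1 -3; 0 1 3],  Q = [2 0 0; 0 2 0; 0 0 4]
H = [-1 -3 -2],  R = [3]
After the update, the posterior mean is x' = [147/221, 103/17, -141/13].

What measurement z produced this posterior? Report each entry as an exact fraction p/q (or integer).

z = [3]

x̄ = F·x = [4, 8, -10]
P̄ = F·P·Fᵀ + Q = [43 0 12; 0 23 -15; 12 -15 25]
S = H·P̄·Hᵀ + R = [221]
K = P̄·Hᵀ·S⁻¹ = [-67/221; -3/17; -1/13]
x' − x̄ = [-737/221, -33/17, -11/13] = K·y
y = (KᵀK)⁻¹·Kᵀ·(x' − x̄) = [11]
z = y + H·x̄ = [11] + [-8] = [3]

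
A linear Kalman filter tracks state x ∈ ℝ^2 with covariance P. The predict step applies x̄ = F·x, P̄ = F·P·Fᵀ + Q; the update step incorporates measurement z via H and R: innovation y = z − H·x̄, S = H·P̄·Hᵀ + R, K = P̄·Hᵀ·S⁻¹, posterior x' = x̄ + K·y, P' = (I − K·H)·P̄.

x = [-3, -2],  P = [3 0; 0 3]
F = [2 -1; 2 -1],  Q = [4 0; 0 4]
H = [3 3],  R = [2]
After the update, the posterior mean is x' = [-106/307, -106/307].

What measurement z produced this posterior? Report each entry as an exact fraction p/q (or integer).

x̄ = F·x = [-4, -4]
P̄ = F·P·Fᵀ + Q = [19 15; 15 19]
S = H·P̄·Hᵀ + R = [614]
K = P̄·Hᵀ·S⁻¹ = [51/307; 51/307]
x' − x̄ = [1122/307, 1122/307] = K·y
y = (KᵀK)⁻¹·Kᵀ·(x' − x̄) = [22]
z = y + H·x̄ = [22] + [-24] = [-2]

z = [-2]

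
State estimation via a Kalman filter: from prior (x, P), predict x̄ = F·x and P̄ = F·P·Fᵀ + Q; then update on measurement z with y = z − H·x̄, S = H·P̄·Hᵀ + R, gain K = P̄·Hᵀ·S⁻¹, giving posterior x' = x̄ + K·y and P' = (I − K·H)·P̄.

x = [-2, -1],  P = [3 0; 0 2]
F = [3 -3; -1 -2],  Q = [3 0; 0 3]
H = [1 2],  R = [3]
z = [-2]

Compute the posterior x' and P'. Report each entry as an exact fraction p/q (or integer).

x̄ = F·x = [-3, 4]
P̄ = F·P·Fᵀ + Q = [48 3; 3 14]
y = z − H·x̄ = [-7]
S = H·P̄·Hᵀ + R = [119]
K = P̄·Hᵀ·S⁻¹ = [54/119; 31/119]
x' = x̄ + K·y = [-105/17, 37/17]
P' = (I − K·H)·P̄ = [2796/119 -1317/119; -1317/119 705/119]

x' = [-105/17, 37/17]
P' = [2796/119 -1317/119; -1317/119 705/119]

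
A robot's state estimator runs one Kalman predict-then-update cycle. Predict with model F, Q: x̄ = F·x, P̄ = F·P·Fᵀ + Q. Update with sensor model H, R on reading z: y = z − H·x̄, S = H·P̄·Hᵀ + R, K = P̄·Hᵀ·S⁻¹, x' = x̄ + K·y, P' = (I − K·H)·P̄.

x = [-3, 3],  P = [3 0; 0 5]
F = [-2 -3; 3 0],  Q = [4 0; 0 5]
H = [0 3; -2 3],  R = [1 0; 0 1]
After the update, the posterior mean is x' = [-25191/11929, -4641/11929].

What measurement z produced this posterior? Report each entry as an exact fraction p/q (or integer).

z = [-1, 3]

x̄ = F·x = [-3, -9]
P̄ = F·P·Fᵀ + Q = [61 -18; -18 32]
S = H·P̄·Hᵀ + R = [289 396; 396 749]
K = P̄·Hᵀ·S⁻¹ = [5850/11929 -5896/11929; 19632/59645 132/59645]
x' − x̄ = [10596/11929, 102720/11929] = K·y
y = (KᵀK)⁻¹·Kᵀ·(x' − x̄) = [26, 24]
z = y + H·x̄ = [26, 24] + [-27, -21] = [-1, 3]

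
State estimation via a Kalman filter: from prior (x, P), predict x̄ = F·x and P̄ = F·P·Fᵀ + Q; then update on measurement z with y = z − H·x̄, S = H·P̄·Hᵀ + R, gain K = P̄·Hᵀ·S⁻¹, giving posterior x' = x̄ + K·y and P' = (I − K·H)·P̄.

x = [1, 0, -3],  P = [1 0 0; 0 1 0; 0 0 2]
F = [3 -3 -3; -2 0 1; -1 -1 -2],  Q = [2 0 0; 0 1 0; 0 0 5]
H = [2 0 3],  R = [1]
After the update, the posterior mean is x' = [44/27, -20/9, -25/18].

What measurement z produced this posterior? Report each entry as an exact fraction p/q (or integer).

x̄ = F·x = [12, -5, 5]
P̄ = F·P·Fᵀ + Q = [38 -12 12; -12 7 -2; 12 -2 15]
S = H·P̄·Hᵀ + R = [432]
K = P̄·Hᵀ·S⁻¹ = [7/27; -5/72; 23/144]
x' − x̄ = [-280/27, 25/9, -115/18] = K·y
y = (KᵀK)⁻¹·Kᵀ·(x' − x̄) = [-40]
z = y + H·x̄ = [-40] + [39] = [-1]

z = [-1]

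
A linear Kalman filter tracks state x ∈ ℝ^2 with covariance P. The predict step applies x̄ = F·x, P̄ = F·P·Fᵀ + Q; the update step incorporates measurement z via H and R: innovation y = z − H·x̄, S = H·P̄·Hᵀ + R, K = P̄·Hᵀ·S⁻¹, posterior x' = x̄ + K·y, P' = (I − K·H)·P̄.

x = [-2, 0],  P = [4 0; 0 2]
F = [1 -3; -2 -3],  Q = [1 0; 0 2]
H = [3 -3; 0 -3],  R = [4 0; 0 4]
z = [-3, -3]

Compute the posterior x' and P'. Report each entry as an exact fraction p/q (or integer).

x̄ = F·x = [-2, 4]
P̄ = F·P·Fᵀ + Q = [23 10; 10 36]
y = z − H·x̄ = [15, 9]
S = H·P̄·Hᵀ + R = [355 234; 234 328]
K = P̄·Hᵀ·S⁻¹ = [4953/15421 -4944/15421; -78/15421 -5022/15421]
x' = x̄ + K·y = [-149/2203, 2188/2203]
P' = (I − K·H)·P̄ = [13196/15421 6592/15421; 6592/15421 6696/15421]

x' = [-149/2203, 2188/2203]
P' = [13196/15421 6592/15421; 6592/15421 6696/15421]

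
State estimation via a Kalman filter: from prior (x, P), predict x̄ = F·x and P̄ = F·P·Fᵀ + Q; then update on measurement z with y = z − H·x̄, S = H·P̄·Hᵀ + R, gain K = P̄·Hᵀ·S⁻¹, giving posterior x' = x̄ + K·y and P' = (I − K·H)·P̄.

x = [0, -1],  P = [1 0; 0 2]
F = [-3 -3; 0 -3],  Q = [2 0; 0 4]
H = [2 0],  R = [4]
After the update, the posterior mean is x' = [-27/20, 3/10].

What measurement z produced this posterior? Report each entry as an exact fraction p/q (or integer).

x̄ = F·x = [3, 3]
P̄ = F·P·Fᵀ + Q = [29 18; 18 22]
S = H·P̄·Hᵀ + R = [120]
K = P̄·Hᵀ·S⁻¹ = [29/60; 3/10]
x' − x̄ = [-87/20, -27/10] = K·y
y = (KᵀK)⁻¹·Kᵀ·(x' − x̄) = [-9]
z = y + H·x̄ = [-9] + [6] = [-3]

z = [-3]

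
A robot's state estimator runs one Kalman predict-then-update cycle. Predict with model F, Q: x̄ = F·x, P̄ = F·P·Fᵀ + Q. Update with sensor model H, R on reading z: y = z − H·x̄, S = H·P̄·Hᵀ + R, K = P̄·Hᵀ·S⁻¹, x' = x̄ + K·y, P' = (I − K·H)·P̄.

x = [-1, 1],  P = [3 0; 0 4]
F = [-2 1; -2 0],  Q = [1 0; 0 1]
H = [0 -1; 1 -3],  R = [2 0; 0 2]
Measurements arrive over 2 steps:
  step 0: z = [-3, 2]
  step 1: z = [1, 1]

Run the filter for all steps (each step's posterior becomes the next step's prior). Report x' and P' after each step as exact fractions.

step 0: x̄ = F·x = [3, 2]
step 0: P̄ = F·P·Fᵀ + Q = [17 12; 12 13]
step 0: y = z − H·x̄ = [-1, 5]
step 0: S = H·P̄·Hᵀ + R = [15 27; 27 64]
step 0: K = P̄·Hᵀ·S⁻¹ = [-85/77 13/77; -103/231 -18/77]
step 0: x' = x̄ + K·y = [381/77, 295/231]
step 0: P' = (I − K·H)·P̄ = [536/77 170/77; 170/77 206/231]
step 1: x̄ = F·x = [-181/21, -762/77]
step 1: P̄ = F·P·Fᵀ + Q = [439/21 164/7; 164/7 2221/77]
step 1: y = z − H·x̄ = [-685/77, -4636/231]
step 1: S = H·P̄·Hᵀ + R = [2375/77 4859/77; 4859/77 32786/231]
step 1: K = P̄·Hᵀ·S⁻¹ = [-48303/91391 -10321/91391; -25819/91391 -29154/91391]
step 1: x' = x̄ + K·y = [-150860/91391, -89627/91391]
step 1: P' = (I − K·H)·P̄ = [269176/91391 96606/91391; 96606/91391 51638/91391]

step 0: x' = [381/77, 295/231], P' = [536/77 170/77; 170/77 206/231]
step 1: x' = [-150860/91391, -89627/91391], P' = [269176/91391 96606/91391; 96606/91391 51638/91391]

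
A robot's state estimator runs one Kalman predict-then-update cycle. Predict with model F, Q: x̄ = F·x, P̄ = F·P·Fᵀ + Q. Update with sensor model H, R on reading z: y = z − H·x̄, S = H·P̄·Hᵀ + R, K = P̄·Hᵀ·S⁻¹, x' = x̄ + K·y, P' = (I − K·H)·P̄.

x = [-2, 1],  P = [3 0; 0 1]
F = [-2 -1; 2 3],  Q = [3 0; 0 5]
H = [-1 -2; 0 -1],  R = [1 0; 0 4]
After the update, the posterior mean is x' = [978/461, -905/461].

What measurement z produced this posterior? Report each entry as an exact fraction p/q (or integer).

z = [2, 1]

x̄ = F·x = [3, -1]
P̄ = F·P·Fᵀ + Q = [16 -15; -15 26]
S = H·P̄·Hᵀ + R = [61 37; 37 30]
K = P̄·Hᵀ·S⁻¹ = [-135/461 397/461; -148/461 -217/461]
x' − x̄ = [-405/461, -444/461] = K·y
y = (KᵀK)⁻¹·Kᵀ·(x' − x̄) = [3, 0]
z = y + H·x̄ = [3, 0] + [-1, 1] = [2, 1]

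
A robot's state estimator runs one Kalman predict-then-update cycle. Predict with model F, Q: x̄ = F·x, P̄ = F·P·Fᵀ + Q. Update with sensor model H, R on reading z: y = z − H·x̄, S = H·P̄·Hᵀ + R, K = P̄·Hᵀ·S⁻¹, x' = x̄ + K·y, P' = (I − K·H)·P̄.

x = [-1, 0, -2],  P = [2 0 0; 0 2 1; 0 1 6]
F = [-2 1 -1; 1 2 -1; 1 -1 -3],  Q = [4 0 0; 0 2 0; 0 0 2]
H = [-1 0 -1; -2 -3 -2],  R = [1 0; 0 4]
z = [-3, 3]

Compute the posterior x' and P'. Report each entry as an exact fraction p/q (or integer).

x̄ = F·x = [4, 1, 5]
P̄ = F·P·Fᵀ + Q = [18 3 10; 3 14 11; 10 11 66]
y = z − H·x̄ = [6, 24]
S = H·P̄·Hᵀ + R = [105 250; 250 714]
K = P̄·Hᵀ·S⁻¹ = [-1871/6235 35/2494; 3752/6235 -385/1247; -4007/6235 -85/2494]
x' = x̄ + K·y = [15814/6235, -17453/6235, 2033/6235]
P' = (I − K·H)·P̄ = [131059/12470 -1364/6235 -127317/12470; -1364/6235 5068/6235 -2388/6235; -127317/12470 -2388/6235 135331/12470]

x' = [15814/6235, -17453/6235, 2033/6235]
P' = [131059/12470 -1364/6235 -127317/12470; -1364/6235 5068/6235 -2388/6235; -127317/12470 -2388/6235 135331/12470]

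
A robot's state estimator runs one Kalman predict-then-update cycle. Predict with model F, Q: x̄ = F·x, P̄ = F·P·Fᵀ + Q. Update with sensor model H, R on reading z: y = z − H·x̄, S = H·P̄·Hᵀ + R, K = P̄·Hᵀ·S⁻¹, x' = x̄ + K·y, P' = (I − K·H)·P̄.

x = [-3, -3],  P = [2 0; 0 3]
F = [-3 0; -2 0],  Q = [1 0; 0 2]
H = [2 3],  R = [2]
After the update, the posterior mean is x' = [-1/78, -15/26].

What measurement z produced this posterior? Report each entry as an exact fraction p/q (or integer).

z = [-2]

x̄ = F·x = [9, 6]
P̄ = F·P·Fᵀ + Q = [19 12; 12 10]
S = H·P̄·Hᵀ + R = [312]
K = P̄·Hᵀ·S⁻¹ = [37/156; 9/52]
x' − x̄ = [-703/78, -171/26] = K·y
y = (KᵀK)⁻¹·Kᵀ·(x' − x̄) = [-38]
z = y + H·x̄ = [-38] + [36] = [-2]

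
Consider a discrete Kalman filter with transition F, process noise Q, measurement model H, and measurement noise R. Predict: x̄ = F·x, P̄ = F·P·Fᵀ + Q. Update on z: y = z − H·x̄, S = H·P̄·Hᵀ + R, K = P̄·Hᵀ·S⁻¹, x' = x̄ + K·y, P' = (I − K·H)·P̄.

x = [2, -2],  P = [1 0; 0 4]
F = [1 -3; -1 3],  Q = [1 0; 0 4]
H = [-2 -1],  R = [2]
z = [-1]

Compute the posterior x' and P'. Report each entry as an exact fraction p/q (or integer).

x̄ = F·x = [8, -8]
P̄ = F·P·Fᵀ + Q = [38 -37; -37 41]
y = z − H·x̄ = [7]
S = H·P̄·Hᵀ + R = [47]
K = P̄·Hᵀ·S⁻¹ = [-39/47; 33/47]
x' = x̄ + K·y = [103/47, -145/47]
P' = (I − K·H)·P̄ = [265/47 -452/47; -452/47 838/47]

x' = [103/47, -145/47]
P' = [265/47 -452/47; -452/47 838/47]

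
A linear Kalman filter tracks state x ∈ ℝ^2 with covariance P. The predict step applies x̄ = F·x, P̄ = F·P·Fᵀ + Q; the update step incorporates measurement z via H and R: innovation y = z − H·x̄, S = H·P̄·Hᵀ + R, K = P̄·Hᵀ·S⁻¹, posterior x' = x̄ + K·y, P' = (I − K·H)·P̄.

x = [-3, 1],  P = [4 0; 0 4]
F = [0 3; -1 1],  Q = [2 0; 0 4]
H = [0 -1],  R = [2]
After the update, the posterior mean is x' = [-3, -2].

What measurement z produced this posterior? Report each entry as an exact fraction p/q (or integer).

x̄ = F·x = [3, 4]
P̄ = F·P·Fᵀ + Q = [38 12; 12 12]
S = H·P̄·Hᵀ + R = [14]
K = P̄·Hᵀ·S⁻¹ = [-6/7; -6/7]
x' − x̄ = [-6, -6] = K·y
y = (KᵀK)⁻¹·Kᵀ·(x' − x̄) = [7]
z = y + H·x̄ = [7] + [-4] = [3]

z = [3]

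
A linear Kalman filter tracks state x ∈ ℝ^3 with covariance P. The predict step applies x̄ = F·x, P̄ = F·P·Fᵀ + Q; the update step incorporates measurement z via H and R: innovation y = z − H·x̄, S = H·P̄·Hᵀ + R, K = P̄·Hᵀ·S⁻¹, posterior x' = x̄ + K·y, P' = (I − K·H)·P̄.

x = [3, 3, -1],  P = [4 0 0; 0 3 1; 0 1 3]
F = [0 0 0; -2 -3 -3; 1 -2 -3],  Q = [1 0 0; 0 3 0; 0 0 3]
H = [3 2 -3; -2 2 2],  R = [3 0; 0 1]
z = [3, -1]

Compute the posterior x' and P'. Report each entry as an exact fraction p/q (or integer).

x' = [10169/38546, 4323/19273, -64335/134911]
P' = [37243/38546 117/19273 18495/19273; 117/19273 4017/19273 -1014/19273; 18495/19273 -1014/19273 149988/134911]

x̄ = F·x = [0, -12, 0]
P̄ = F·P·Fᵀ + Q = [1 0 0; 0 91 52; 0 52 58]
y = z − H·x̄ = [27, 23]
S = H·P̄·Hᵀ + R = [274 -94; -94 1017]
K = P̄·Hᵀ·S⁻¹ = [409/38546 -19/19273; 3809/19273 5772/19273; -25255/134911 26850/134911]
x' = x̄ + K·y = [10169/38546, 4323/19273, -64335/134911]
P' = (I − K·H)·P̄ = [37243/38546 117/19273 18495/19273; 117/19273 4017/19273 -1014/19273; 18495/19273 -1014/19273 149988/134911]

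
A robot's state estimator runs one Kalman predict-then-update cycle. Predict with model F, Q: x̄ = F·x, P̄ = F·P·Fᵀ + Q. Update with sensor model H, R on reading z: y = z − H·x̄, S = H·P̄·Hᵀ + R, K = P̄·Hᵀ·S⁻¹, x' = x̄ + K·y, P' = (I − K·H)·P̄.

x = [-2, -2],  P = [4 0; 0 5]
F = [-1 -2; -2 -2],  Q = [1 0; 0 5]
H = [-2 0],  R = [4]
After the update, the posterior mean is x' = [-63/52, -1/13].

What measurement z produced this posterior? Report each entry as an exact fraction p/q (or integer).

x̄ = F·x = [6, 8]
P̄ = F·P·Fᵀ + Q = [25 28; 28 41]
S = H·P̄·Hᵀ + R = [104]
K = P̄·Hᵀ·S⁻¹ = [-25/52; -7/13]
x' − x̄ = [-375/52, -105/13] = K·y
y = (KᵀK)⁻¹·Kᵀ·(x' − x̄) = [15]
z = y + H·x̄ = [15] + [-12] = [3]

z = [3]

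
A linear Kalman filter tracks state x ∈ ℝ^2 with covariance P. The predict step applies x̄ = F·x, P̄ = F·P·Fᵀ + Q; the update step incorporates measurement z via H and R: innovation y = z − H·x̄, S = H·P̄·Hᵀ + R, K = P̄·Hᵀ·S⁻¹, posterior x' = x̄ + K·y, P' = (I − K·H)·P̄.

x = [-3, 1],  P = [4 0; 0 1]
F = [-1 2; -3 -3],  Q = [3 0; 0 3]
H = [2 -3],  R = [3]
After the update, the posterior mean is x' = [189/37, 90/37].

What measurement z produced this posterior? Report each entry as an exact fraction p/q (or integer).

x̄ = F·x = [5, 6]
P̄ = F·P·Fᵀ + Q = [11 6; 6 48]
S = H·P̄·Hᵀ + R = [407]
K = P̄·Hᵀ·S⁻¹ = [4/407; -12/37]
x' − x̄ = [4/37, -132/37] = K·y
y = (KᵀK)⁻¹·Kᵀ·(x' − x̄) = [11]
z = y + H·x̄ = [11] + [-8] = [3]

z = [3]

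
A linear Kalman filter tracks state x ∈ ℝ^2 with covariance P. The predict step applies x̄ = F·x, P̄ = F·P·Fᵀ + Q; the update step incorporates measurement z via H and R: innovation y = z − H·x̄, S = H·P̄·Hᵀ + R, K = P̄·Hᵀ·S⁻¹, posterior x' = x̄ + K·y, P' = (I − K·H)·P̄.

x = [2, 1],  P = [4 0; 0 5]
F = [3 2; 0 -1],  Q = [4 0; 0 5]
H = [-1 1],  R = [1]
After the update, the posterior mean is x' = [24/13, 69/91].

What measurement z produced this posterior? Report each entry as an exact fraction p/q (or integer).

z = [-1]

x̄ = F·x = [8, -1]
P̄ = F·P·Fᵀ + Q = [60 -10; -10 10]
S = H·P̄·Hᵀ + R = [91]
K = P̄·Hᵀ·S⁻¹ = [-10/13; 20/91]
x' − x̄ = [-80/13, 160/91] = K·y
y = (KᵀK)⁻¹·Kᵀ·(x' − x̄) = [8]
z = y + H·x̄ = [8] + [-9] = [-1]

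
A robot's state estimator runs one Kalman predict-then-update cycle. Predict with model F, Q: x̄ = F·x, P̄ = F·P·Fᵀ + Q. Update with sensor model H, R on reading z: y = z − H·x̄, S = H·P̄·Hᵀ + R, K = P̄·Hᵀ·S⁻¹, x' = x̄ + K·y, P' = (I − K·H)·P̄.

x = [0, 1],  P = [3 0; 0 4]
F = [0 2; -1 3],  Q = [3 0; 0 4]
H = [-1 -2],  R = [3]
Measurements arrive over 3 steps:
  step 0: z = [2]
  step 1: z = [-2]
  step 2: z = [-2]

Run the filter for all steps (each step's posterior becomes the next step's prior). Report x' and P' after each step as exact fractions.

step 0: x' = [-9/29, -23/29], P' = [1021/290 -41/29; -41/29 37/29]
step 1: x' = [-44/211, 218/211], P' = [68975/23632 -28165/23632; -28165/23632 28319/23632]
step 2: x' = [29974/35095, 112384/175475], P' = [101987/35095 -207218/175475; -207218/175475 2086819/1754750]

step 0: x̄ = F·x = [2, 3]
step 0: P̄ = F·P·Fᵀ + Q = [19 24; 24 43]
step 0: y = z − H·x̄ = [10]
step 0: S = H·P̄·Hᵀ + R = [290]
step 0: K = P̄·Hᵀ·S⁻¹ = [-67/290; -11/29]
step 0: x' = x̄ + K·y = [-9/29, -23/29]
step 0: P' = (I − K·H)·P̄ = [1021/290 -41/29; -41/29 37/29]
step 1: x̄ = F·x = [-46/29, -60/29]
step 1: P̄ = F·P·Fᵀ + Q = [235/29 304/29; 304/29 7971/290]
step 1: y = z − H·x̄ = [-224/29]
step 1: S = H·P̄·Hᵀ + R = [23632/145]
step 1: K = P̄·Hᵀ·S⁻¹ = [-4215/23632; -9491/23632]
step 1: x' = x̄ + K·y = [-44/211, 218/211]
step 1: P' = (I − K·H)·P̄ = [68975/23632 -28165/23632; -28165/23632 28319/23632]
step 2: x̄ = F·x = [436/211, 698/211]
step 2: P̄ = F·P·Fᵀ + Q = [46043/5908 56561/5908; 56561/5908 146841/5908]
step 2: y = z − H·x̄ = [1410/211]
step 2: S = H·P̄·Hᵀ + R = [877375/5908]
step 2: K = P̄·Hᵀ·S⁻¹ = [-31833/175475; -350243/877375]
step 2: x' = x̄ + K·y = [29974/35095, 112384/175475]
step 2: P' = (I − K·H)·P̄ = [101987/35095 -207218/175475; -207218/175475 2086819/1754750]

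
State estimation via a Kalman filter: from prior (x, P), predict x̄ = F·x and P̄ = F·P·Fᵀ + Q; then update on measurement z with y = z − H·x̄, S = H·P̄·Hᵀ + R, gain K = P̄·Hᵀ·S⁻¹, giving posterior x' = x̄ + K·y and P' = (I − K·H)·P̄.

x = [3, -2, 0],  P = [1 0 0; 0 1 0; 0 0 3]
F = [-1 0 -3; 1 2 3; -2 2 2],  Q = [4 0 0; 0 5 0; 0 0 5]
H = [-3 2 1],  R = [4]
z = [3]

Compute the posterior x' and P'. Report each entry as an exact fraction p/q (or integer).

x̄ = F·x = [-3, -1, -10]
P̄ = F·P·Fᵀ + Q = [32 -28 -16; -28 37 20; -16 20 25]
y = z − H·x̄ = [6]
S = H·P̄·Hᵀ + R = [977]
K = P̄·Hᵀ·S⁻¹ = [-168/977; 178/977; 113/977]
x' = x̄ + K·y = [-3939/977, 91/977, -9092/977]
P' = (I − K·H)·P̄ = [3040/977 2548/977 3352/977; 2548/977 4465/977 -574/977; 3352/977 -574/977 11656/977]

x' = [-3939/977, 91/977, -9092/977]
P' = [3040/977 2548/977 3352/977; 2548/977 4465/977 -574/977; 3352/977 -574/977 11656/977]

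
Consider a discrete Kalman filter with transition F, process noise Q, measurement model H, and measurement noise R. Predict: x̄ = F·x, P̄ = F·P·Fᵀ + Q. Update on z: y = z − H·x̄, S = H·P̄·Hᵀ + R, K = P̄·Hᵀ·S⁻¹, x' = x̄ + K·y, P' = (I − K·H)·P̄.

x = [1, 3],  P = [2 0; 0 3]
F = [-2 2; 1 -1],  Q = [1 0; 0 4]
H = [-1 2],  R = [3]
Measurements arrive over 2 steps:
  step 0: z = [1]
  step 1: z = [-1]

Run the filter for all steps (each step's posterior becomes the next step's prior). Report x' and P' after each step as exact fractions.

step 0: x̄ = F·x = [4, -2]
step 0: P̄ = F·P·Fᵀ + Q = [21 -10; -10 9]
step 0: y = z − H·x̄ = [9]
step 0: S = H·P̄·Hᵀ + R = [100]
step 0: K = P̄·Hᵀ·S⁻¹ = [-41/100; 7/25]
step 0: x' = x̄ + K·y = [31/100, 13/25]
step 0: P' = (I − K·H)·P̄ = [419/100 37/25; 37/25 29/25]
step 1: x̄ = F·x = [21/50, -21/100]
step 1: P̄ = F·P·Fᵀ + Q = [264/25 -239/50; -239/50 639/100]
step 1: y = z − H·x̄ = [-4/25]
step 1: S = H·P̄·Hᵀ + R = [1456/25]
step 1: K = P̄·Hᵀ·S⁻¹ = [-503/1456; 439/1456]
step 1: x' = x̄ + K·y = [173/364, -47/182]
step 1: P' = (I − K·H)·P̄ = [5255/1456 1873/1456; 1873/1456 1595/1456]

step 0: x' = [31/100, 13/25], P' = [419/100 37/25; 37/25 29/25]
step 1: x' = [173/364, -47/182], P' = [5255/1456 1873/1456; 1873/1456 1595/1456]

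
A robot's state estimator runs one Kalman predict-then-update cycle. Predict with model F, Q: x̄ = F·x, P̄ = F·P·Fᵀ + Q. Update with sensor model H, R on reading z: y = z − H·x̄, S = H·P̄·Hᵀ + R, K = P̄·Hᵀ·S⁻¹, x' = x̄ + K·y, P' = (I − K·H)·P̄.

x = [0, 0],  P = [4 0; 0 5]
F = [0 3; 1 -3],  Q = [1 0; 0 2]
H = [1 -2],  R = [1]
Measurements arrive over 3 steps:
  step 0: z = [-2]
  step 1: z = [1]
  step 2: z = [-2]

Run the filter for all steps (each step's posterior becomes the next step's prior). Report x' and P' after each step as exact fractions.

step 0: x̄ = F·x = [0, 0]
step 0: P̄ = F·P·Fᵀ + Q = [46 -45; -45 51]
step 0: y = z − H·x̄ = [-2]
step 0: S = H·P̄·Hᵀ + R = [431]
step 0: K = P̄·Hᵀ·S⁻¹ = [136/431; -147/431]
step 0: x' = x̄ + K·y = [-272/431, 294/431]
step 0: P' = (I − K·H)·P̄ = [1330/431 597/431; 597/431 372/431]
step 1: x̄ = F·x = [882/431, -1154/431]
step 1: P̄ = F·P·Fᵀ + Q = [3779/431 -1557/431; -1557/431 1958/431]
step 1: y = z − H·x̄ = [-2759/431]
step 1: S = H·P̄·Hᵀ + R = [18270/431]
step 1: K = P̄·Hᵀ·S⁻¹ = [6893/18270; -5473/18270]
step 1: x' = x̄ + K·y = [-6737/18270, -13883/18270]
step 1: P' = (I − K·H)·P̄ = [49951/18270 21529/18270; 21529/18270 13501/18270]
step 2: x̄ = F·x = [-13883/6090, 17456/9135]
step 2: P̄ = F·P·Fᵀ + Q = [15531/2030 -9487/3045; -9487/3045 39413/9135]
step 2: y = z − H·x̄ = [74933/18270]
step 2: S = H·P̄·Hᵀ + R = [701041/18270]
step 2: K = P̄·Hᵀ·S⁻¹ = [253623/701041; -214574/701041]
step 2: x' = x̄ + K·y = [-557905/701041, 459555/701041]
step 2: P' = (I − K·H)·P̄ = [1842703/701041 794540/701041; 794540/701041 504557/701041]

step 0: x' = [-272/431, 294/431], P' = [1330/431 597/431; 597/431 372/431]
step 1: x' = [-6737/18270, -13883/18270], P' = [49951/18270 21529/18270; 21529/18270 13501/18270]
step 2: x' = [-557905/701041, 459555/701041], P' = [1842703/701041 794540/701041; 794540/701041 504557/701041]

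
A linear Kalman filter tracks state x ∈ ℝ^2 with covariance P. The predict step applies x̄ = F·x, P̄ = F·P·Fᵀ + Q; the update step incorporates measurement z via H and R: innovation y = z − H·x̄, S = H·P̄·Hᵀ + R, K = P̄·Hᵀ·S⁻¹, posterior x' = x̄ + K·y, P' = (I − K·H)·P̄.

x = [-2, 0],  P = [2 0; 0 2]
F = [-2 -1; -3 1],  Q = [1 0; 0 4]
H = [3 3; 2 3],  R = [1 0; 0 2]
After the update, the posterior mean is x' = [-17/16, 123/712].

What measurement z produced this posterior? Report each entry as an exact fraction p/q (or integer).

x̄ = F·x = [4, 6]
P̄ = F·P·Fᵀ + Q = [11 10; 10 24]
S = H·P̄·Hᵀ + R = [496 432; 432 382]
K = P̄·Hᵀ·S⁻¹ = [9/16 -1/2; -195/712 49/89]
x' − x̄ = [-81/16, -4149/712] = K·y
y = (KᵀK)⁻¹·Kᵀ·(x' − x̄) = [-33, -27]
z = y + H·x̄ = [-33, -27] + [30, 26] = [-3, -1]

z = [-3, -1]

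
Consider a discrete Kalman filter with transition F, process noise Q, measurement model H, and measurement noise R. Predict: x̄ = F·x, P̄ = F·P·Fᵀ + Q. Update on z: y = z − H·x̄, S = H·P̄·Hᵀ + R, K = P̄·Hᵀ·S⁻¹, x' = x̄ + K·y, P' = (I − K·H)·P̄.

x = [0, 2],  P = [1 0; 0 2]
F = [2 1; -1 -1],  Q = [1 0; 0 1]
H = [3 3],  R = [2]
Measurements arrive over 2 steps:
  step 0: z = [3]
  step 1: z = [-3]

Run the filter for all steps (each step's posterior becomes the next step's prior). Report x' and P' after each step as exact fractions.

step 0: x̄ = F·x = [2, -2]
step 0: P̄ = F·P·Fᵀ + Q = [7 -4; -4 4]
step 0: y = z − H·x̄ = [3]
step 0: S = H·P̄·Hᵀ + R = [29]
step 0: K = P̄·Hᵀ·S⁻¹ = [9/29; 0]
step 0: x' = x̄ + K·y = [85/29, -2]
step 0: P' = (I − K·H)·P̄ = [122/29 -4; -4 4]
step 1: x̄ = F·x = [112/29, -27/29]
step 1: P̄ = F·P·Fᵀ + Q = [169/29 -12/29; -12/29 35/29]
step 1: y = z − H·x̄ = [-342/29]
step 1: S = H·P̄·Hᵀ + R = [1678/29]
step 1: K = P̄·Hᵀ·S⁻¹ = [471/1678; 69/1678]
step 1: x' = x̄ + K·y = [463/839, -1188/839]
step 1: P' = (I − K·H)·P̄ = [2129/1678 -1815/1678; -1815/1678 1861/1678]

step 0: x' = [85/29, -2], P' = [122/29 -4; -4 4]
step 1: x' = [463/839, -1188/839], P' = [2129/1678 -1815/1678; -1815/1678 1861/1678]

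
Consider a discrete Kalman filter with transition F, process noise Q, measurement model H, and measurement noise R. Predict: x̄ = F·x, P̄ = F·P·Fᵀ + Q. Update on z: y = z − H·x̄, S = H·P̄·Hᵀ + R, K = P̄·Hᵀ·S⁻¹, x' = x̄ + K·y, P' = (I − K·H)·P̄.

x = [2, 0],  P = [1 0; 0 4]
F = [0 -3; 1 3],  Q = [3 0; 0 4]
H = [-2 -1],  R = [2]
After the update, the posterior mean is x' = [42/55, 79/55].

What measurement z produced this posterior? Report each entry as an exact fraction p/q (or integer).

x̄ = F·x = [0, 2]
P̄ = F·P·Fᵀ + Q = [39 -36; -36 41]
S = H·P̄·Hᵀ + R = [55]
K = P̄·Hᵀ·S⁻¹ = [-42/55; 31/55]
x' − x̄ = [42/55, -31/55] = K·y
y = (KᵀK)⁻¹·Kᵀ·(x' − x̄) = [-1]
z = y + H·x̄ = [-1] + [-2] = [-3]

z = [-3]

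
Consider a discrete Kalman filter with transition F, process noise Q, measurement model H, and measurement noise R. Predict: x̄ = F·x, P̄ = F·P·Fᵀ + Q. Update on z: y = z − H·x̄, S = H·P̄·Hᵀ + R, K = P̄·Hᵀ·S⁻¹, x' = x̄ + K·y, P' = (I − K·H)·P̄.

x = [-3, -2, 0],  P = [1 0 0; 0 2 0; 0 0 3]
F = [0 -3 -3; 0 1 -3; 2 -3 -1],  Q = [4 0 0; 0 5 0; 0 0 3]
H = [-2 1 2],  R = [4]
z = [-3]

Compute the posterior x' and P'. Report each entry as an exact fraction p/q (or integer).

x̄ = F·x = [6, -2, 0]
P̄ = F·P·Fᵀ + Q = [49 21 27; 21 34 3; 27 3 28]
y = z − H·x̄ = [11]
S = H·P̄·Hᵀ + R = [58]
K = P̄·Hᵀ·S⁻¹ = [-23/58; -1/29; 5/58]
x' = x̄ + K·y = [95/58, -69/29, 55/58]
P' = (I − K·H)·P̄ = [2313/58 586/29 1681/58; 586/29 984/29 92/29; 1681/58 92/29 1599/58]

x' = [95/58, -69/29, 55/58]
P' = [2313/58 586/29 1681/58; 586/29 984/29 92/29; 1681/58 92/29 1599/58]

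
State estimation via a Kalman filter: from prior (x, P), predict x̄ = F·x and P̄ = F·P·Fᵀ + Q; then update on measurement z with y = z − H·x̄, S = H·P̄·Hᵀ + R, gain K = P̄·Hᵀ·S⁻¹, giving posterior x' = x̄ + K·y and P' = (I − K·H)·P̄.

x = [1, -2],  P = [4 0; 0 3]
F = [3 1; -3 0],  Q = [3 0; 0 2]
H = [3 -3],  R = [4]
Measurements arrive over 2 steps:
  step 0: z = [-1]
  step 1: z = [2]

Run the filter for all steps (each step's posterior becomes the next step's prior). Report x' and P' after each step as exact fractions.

step 0: x̄ = F·x = [1, -3]
step 0: P̄ = F·P·Fᵀ + Q = [42 -36; -36 38]
step 0: y = z − H·x̄ = [-13]
step 0: S = H·P̄·Hᵀ + R = [1372]
step 0: K = P̄·Hᵀ·S⁻¹ = [117/686; -111/686]
step 0: x' = x̄ + K·y = [-835/686, -615/686]
step 0: P' = (I − K·H)·P̄ = [717/343 639/343; 639/343 713/343]
step 1: x̄ = F·x = [-1560/343, 2505/686]
step 1: P̄ = F·P·Fᵀ + Q = [12029/343 -8370/343; -8370/343 7139/343]
step 1: y = z − H·x̄ = [18247/686]
step 1: S = H·P̄·Hᵀ + R = [324544/343]
step 1: K = P̄·Hᵀ·S⁻¹ = [61197/324544; -46527/324544]
step 1: x' = x̄ + K·y = [303453/649088, -104943/649088]
step 1: P' = (I − K·H)·P̄ = [463169/324544 381573/324544; 381573/324544 443609/324544]

step 0: x' = [-835/686, -615/686], P' = [717/343 639/343; 639/343 713/343]
step 1: x' = [303453/649088, -104943/649088], P' = [463169/324544 381573/324544; 381573/324544 443609/324544]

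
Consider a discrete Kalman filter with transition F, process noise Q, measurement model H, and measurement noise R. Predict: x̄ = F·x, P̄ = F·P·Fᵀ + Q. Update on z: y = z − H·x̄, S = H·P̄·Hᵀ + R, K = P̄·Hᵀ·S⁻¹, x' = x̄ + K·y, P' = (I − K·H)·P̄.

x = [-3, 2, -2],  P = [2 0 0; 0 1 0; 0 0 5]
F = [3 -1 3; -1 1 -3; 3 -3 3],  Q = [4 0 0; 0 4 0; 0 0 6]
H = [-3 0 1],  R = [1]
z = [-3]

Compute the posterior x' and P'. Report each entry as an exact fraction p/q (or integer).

x' = [-461/295, -121/295, -447/59]
P' = [1016/295 -1264/295 582/59; -1264/295 4936/295 -738/59; 582/59 -738/59 1722/59]

x̄ = F·x = [-17, 11, -21]
P̄ = F·P·Fᵀ + Q = [68 -52 66; -52 52 -54; 66 -54 78]
y = z − H·x̄ = [-33]
S = H·P̄·Hᵀ + R = [295]
K = P̄·Hᵀ·S⁻¹ = [-138/295; 102/295; -24/59]
x' = x̄ + K·y = [-461/295, -121/295, -447/59]
P' = (I − K·H)·P̄ = [1016/295 -1264/295 582/59; -1264/295 4936/295 -738/59; 582/59 -738/59 1722/59]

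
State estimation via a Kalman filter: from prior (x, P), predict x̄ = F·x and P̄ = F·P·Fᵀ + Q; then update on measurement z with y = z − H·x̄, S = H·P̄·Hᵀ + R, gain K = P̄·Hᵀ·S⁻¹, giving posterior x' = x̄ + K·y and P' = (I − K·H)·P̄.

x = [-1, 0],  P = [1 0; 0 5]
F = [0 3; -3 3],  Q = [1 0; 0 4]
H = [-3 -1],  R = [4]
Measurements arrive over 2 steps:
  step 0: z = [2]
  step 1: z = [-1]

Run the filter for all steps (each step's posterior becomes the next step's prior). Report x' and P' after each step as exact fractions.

step 0: x' = [-915/746, 1273/746], P' = [827/746 -1749/746; -1749/746 6019/746]
step 1: x' = [-249279/1012789, 1829726/1012789], P' = [740764/1012789 -1283640/1012789; -1283640/1012789 5074184/1012789]

step 0: x̄ = F·x = [0, 3]
step 0: P̄ = F·P·Fᵀ + Q = [46 45; 45 58]
step 0: y = z − H·x̄ = [5]
step 0: S = H·P̄·Hᵀ + R = [746]
step 0: K = P̄·Hᵀ·S⁻¹ = [-183/746; -193/746]
step 0: x' = x̄ + K·y = [-915/746, 1273/746]
step 0: P' = (I − K·H)·P̄ = [827/746 -1749/746; -1749/746 6019/746]
step 1: x̄ = F·x = [3819/746, 3282/373]
step 1: P̄ = F·P·Fᵀ + Q = [54917/746 34956/373; 34956/373 48040/373]
step 1: y = z − H·x̄ = [17275/746]
step 1: S = H·P̄·Hᵀ + R = [1012789/746]
step 1: K = P̄·Hᵀ·S⁻¹ = [-234663/1012789; -305816/1012789]
step 1: x' = x̄ + K·y = [-249279/1012789, 1829726/1012789]
step 1: P' = (I − K·H)·P̄ = [740764/1012789 -1283640/1012789; -1283640/1012789 5074184/1012789]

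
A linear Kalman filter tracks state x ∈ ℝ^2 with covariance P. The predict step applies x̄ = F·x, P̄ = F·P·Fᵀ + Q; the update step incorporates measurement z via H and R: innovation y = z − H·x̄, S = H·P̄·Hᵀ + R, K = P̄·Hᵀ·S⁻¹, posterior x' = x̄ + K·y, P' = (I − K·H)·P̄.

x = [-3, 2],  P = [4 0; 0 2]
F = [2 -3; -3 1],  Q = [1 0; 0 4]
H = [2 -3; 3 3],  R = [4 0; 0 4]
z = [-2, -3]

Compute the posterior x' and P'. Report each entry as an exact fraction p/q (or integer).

x' = [-14273/13239, 154/4413]
P' = [4160/13239 -244/4413; -244/4413 1684/7355]

x̄ = F·x = [-12, 11]
P̄ = F·P·Fᵀ + Q = [35 -30; -30 42]
y = z − H·x̄ = [55, 0]
S = H·P̄·Hᵀ + R = [882 -78; -78 157]
K = P̄·Hᵀ·S⁻¹ = [2629/13239 857/4413; -4399/22065 958/7355]
x' = x̄ + K·y = [-14273/13239, 154/4413]
P' = (I − K·H)·P̄ = [4160/13239 -244/4413; -244/4413 1684/7355]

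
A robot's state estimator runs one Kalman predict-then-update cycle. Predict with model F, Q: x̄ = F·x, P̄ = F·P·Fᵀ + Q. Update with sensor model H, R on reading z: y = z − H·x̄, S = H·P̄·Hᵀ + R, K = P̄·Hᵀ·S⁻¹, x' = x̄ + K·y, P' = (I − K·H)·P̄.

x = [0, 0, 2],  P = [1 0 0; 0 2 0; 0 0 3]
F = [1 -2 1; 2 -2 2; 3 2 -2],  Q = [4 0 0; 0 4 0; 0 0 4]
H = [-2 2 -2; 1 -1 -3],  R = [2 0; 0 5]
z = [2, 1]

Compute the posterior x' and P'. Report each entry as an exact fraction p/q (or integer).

x' = [12333/13190, 9707/6595, -3376/6595]
P' = [162277/13190 80363/6595 -869/6595; 80363/6595 83294/6595 478/6595; -869/6595 478/6595 2211/6595]

x̄ = F·x = [2, 4, -4]
P̄ = F·P·Fᵀ + Q = [16 16 -11; 16 28 -14; -11 -14 33]
y = z − H·x̄ = [-10, -9]
S = H·P̄·Hᵀ + R = [206 186; 186 296]
K = P̄·Hᵀ·S⁻¹ = [187/13190 1353/13190; 2453/6595 -873/6595; -864/6595 -1596/6595]
x' = x̄ + K·y = [12333/13190, 9707/6595, -3376/6595]
P' = (I − K·H)·P̄ = [162277/13190 80363/6595 -869/6595; 80363/6595 83294/6595 478/6595; -869/6595 478/6595 2211/6595]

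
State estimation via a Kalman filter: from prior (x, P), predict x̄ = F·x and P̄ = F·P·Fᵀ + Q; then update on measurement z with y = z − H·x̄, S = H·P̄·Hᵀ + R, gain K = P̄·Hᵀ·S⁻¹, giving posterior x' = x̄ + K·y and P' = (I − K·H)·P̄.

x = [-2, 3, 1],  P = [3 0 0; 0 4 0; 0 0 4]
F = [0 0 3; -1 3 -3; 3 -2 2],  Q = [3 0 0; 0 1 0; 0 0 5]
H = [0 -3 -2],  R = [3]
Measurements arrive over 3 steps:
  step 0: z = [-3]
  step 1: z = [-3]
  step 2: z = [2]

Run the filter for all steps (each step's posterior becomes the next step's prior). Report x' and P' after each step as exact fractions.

step 0: x̄ = F·x = [3, 8, -10]
step 0: P̄ = F·P·Fᵀ + Q = [39 -36 24; -36 76 -57; 24 -57 64]
step 0: y = z − H·x̄ = [1]
step 0: S = H·P̄·Hᵀ + R = [259]
step 0: K = P̄·Hᵀ·S⁻¹ = [60/259; -114/259; 43/259]
step 0: x' = x̄ + K·y = [837/259, 1958/259, -2547/259]
step 0: P' = (I − K·H)·P̄ = [6501/259 -2484/259 3636/259; -2484/259 6688/259 -9861/259; 3636/259 -9861/259 14727/259]
step 1: x̄ = F·x = [-7641/259, 12678/259, -6499/259]
step 1: P̄ = F·P·Fᵀ + Q = [133320/259 -232200/259 180252/259; -232200/259 413713/259 -333645/259; 180252/259 -333645/259 297792/259]
step 1: y = z − H·x̄ = [24259/259]
step 1: S = H·P̄·Hᵀ + R = [911622/259]
step 1: K = P̄·Hᵀ·S⁻¹ = [56016/151937; -191283/303874; 135117/303874]
step 1: x' = x̄ + K·y = [764253/151937, -3041775/303874, 5030603/303874]
step 1: P' = (I − K·H)·P̄ = [5519256/151937 -12104424/151937 18072612/151937; -12104424/151937 61579405/303874 -92082183/303874; 18072612/151937 -92082183/303874 137920599/303874]
step 2: x̄ = F·x = [15091809/303874, -12872820/151937, 10365137/151937]
step 2: P̄ = F·P·Fᵀ + Q = [1242197013/303874 -1089230355/151937 852661854/151937; -1089230355/151937 1913223074/151937 -1499498274/151937; 852661854/151937 -1499498274/151937 1179886161/151937]
step 2: y = z − H·x̄ = [-17584312/151937]
step 2: S = H·P̄·Hᵀ + R = [3945028833/151937]
step 2: K = P̄·Hᵀ·S⁻¹ = [173596373/438336537; -304519186/438336537; 712907500/1315009611]
step 2: x' = x̄ + K·y = [3357613513/876673074, -1894646884/438336537, 7202109211/1315009611]
step 2: P' = (I − K·H)·P̄ = [4514423769/292224358 -3682723803/146112179 5437287518/146112179; -3682723803/146112179 8881235834/146112179 -13169594158/146112179; 5437287518/146112179 -13169594158/146112179 58906719961/438336537]

step 0: x' = [837/259, 1958/259, -2547/259], P' = [6501/259 -2484/259 3636/259; -2484/259 6688/259 -9861/259; 3636/259 -9861/259 14727/259]
step 1: x' = [764253/151937, -3041775/303874, 5030603/303874], P' = [5519256/151937 -12104424/151937 18072612/151937; -12104424/151937 61579405/303874 -92082183/303874; 18072612/151937 -92082183/303874 137920599/303874]
step 2: x' = [3357613513/876673074, -1894646884/438336537, 7202109211/1315009611], P' = [4514423769/292224358 -3682723803/146112179 5437287518/146112179; -3682723803/146112179 8881235834/146112179 -13169594158/146112179; 5437287518/146112179 -13169594158/146112179 58906719961/438336537]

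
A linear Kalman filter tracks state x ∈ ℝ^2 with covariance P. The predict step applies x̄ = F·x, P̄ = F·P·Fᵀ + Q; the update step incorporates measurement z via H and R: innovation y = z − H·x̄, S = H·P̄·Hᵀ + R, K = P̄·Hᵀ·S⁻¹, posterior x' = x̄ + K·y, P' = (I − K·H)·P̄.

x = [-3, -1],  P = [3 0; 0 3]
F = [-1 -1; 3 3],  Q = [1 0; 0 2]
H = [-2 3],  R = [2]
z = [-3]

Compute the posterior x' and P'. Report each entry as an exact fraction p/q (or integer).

x̄ = F·x = [4, -12]
P̄ = F·P·Fᵀ + Q = [7 -18; -18 56]
y = z − H·x̄ = [41]
S = H·P̄·Hᵀ + R = [750]
K = P̄·Hᵀ·S⁻¹ = [-34/375; 34/125]
x' = x̄ + K·y = [106/375, -106/125]
P' = (I − K·H)·P̄ = [313/375 62/125; 62/125 64/125]

x' = [106/375, -106/125]
P' = [313/375 62/125; 62/125 64/125]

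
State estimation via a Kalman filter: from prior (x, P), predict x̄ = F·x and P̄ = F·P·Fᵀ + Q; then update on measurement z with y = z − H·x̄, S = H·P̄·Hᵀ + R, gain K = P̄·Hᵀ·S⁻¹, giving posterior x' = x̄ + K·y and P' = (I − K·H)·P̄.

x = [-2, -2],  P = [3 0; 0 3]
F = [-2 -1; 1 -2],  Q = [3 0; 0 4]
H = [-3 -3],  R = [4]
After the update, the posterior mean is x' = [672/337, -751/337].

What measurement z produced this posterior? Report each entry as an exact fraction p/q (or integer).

z = [1]

x̄ = F·x = [6, 2]
P̄ = F·P·Fᵀ + Q = [18 0; 0 19]
S = H·P̄·Hᵀ + R = [337]
K = P̄·Hᵀ·S⁻¹ = [-54/337; -57/337]
x' − x̄ = [-1350/337, -1425/337] = K·y
y = (KᵀK)⁻¹·Kᵀ·(x' − x̄) = [25]
z = y + H·x̄ = [25] + [-24] = [1]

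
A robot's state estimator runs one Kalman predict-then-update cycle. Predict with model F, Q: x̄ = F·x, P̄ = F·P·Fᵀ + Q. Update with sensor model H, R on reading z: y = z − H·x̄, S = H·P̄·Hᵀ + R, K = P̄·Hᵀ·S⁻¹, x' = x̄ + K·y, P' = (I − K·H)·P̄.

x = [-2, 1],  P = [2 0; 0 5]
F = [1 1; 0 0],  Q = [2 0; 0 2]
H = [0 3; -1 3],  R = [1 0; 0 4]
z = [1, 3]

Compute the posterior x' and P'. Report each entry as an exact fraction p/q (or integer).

x̄ = F·x = [-1, 0]
P̄ = F·P·Fᵀ + Q = [9 0; 0 2]
y = z − H·x̄ = [1, 2]
S = H·P̄·Hᵀ + R = [19 18; 18 31]
K = P̄·Hᵀ·S⁻¹ = [162/265 -171/265; 78/265 6/265]
x' = x̄ + K·y = [-89/53, 18/53]
P' = (I − K·H)·P̄ = [846/265 54/265; 54/265 26/265]

x' = [-89/53, 18/53]
P' = [846/265 54/265; 54/265 26/265]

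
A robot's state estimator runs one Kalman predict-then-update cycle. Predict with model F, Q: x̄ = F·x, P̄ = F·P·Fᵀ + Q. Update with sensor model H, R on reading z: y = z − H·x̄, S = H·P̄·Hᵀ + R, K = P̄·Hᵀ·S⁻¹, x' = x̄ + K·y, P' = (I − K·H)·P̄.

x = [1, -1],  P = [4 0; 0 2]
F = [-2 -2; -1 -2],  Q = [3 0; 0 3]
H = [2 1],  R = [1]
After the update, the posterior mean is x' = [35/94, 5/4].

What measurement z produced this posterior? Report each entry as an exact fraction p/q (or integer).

z = [2]

x̄ = F·x = [0, 1]
P̄ = F·P·Fᵀ + Q = [27 16; 16 15]
S = H·P̄·Hᵀ + R = [188]
K = P̄·Hᵀ·S⁻¹ = [35/94; 1/4]
x' − x̄ = [35/94, 1/4] = K·y
y = (KᵀK)⁻¹·Kᵀ·(x' − x̄) = [1]
z = y + H·x̄ = [1] + [1] = [2]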